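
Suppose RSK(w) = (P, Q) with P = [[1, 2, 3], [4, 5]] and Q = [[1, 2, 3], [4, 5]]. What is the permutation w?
1 4 5 2 3

Reverse the RSK construction: for i from n down to 1, find the cell of Q containing i, remove the entry at that cell from P, and reverse-bump it up through P; the value ejected from row 1 is w(i).

Step i=5: Q has 5 at row 2, column 2; remove 5 from row 2 of P and reverse-bump: 5 enters row 1 and ejects 3. So w(5) = 3. P is now [[1, 2, 5], [4]].
Step i=4: Q has 4 at row 2, column 1; remove 4 from row 2 of P and reverse-bump: 4 enters row 1 and ejects 2. So w(4) = 2. P is now [[1, 4, 5]].
Step i=3: Q has 3 at row 1, column 3; remove that cell from P, ejecting 5. So w(3) = 5. P is now [[1, 4]].
Step i=2: Q has 2 at row 1, column 2; remove that cell from P, ejecting 4. So w(2) = 4. P is now [[1]].
Step i=1: Q has 1 at row 1, column 1; remove that cell from P, ejecting 1. So w(1) = 1. P is now [].

So w = 1 4 5 2 3.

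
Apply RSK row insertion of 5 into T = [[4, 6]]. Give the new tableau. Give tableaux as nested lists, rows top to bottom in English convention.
[[4, 5], [6]]

In row 1, 5 replaces 6 (the leftmost entry greater than 5); 6 is bumped to row 2. 6 starts a new row 2. The new tableau is [[4, 5], [6]].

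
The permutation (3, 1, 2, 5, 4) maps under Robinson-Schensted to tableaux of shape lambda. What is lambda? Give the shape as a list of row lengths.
[3, 2]

Row-insert each entry into an empty tableau.

After inserting 3: P = [[3]].
After inserting 1: P = [[1], [3]].
After inserting 2: P = [[1, 2], [3]].
After inserting 5: P = [[1, 2, 5], [3]].
After inserting 4: P = [[1, 2, 4], [3, 5]].

The final insertion tableau P = [[1, 2, 4], [3, 5]] has shape [3, 2].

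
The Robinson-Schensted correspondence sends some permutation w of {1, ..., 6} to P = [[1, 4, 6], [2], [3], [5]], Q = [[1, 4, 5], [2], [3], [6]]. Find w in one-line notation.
Reverse the RSK construction: for i from n down to 1, find the cell of Q containing i, remove the entry at that cell from P, and reverse-bump it up through P; the value ejected from row 1 is w(i).

Step i=6: Q has 6 at row 4, column 1; remove 5 from row 4 of P and reverse-bump: 5 enters row 3 and ejects 3; 3 enters row 2 and ejects 2; 2 enters row 1 and ejects 1. So w(6) = 1. P is now [[2, 4, 6], [3], [5]].
Step i=5: Q has 5 at row 1, column 3; remove that cell from P, ejecting 6. So w(5) = 6. P is now [[2, 4], [3], [5]].
Step i=4: Q has 4 at row 1, column 2; remove that cell from P, ejecting 4. So w(4) = 4. P is now [[2], [3], [5]].
Step i=3: Q has 3 at row 3, column 1; remove 5 from row 3 of P and reverse-bump: 5 enters row 2 and ejects 3; 3 enters row 1 and ejects 2. So w(3) = 2. P is now [[3], [5]].
Step i=2: Q has 2 at row 2, column 1; remove 5 from row 2 of P and reverse-bump: 5 enters row 1 and ejects 3. So w(2) = 3. P is now [[5]].
Step i=1: Q has 1 at row 1, column 1; remove that cell from P, ejecting 5. So w(1) = 5. P is now [].

So w = 5 3 2 4 6 1.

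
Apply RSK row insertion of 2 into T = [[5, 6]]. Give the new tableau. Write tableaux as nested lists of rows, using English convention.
In row 1, 2 replaces 5 (the leftmost entry greater than 2); 5 is bumped to row 2. 5 starts a new row 2. The new tableau is [[2, 6], [5]].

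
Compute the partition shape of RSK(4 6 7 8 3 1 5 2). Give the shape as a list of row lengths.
[4, 2, 2]

RSK row insertion gives P = [[1, 2, 7, 8], [3, 5], [4, 6]], which has shape [4, 2, 2].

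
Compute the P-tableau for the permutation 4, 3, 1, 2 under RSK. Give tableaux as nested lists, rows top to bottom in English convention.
Insert 4: appended to row 1. P = [[4]].
Insert 3: 3 bumps 4 from row 1; 4 starts row 2. P = [[3], [4]].
Insert 1: 1 bumps 3 from row 1; 3 bumps 4 from row 2; 4 starts row 3. P = [[1], [3], [4]].
Insert 2: appended to row 1. P = [[1, 2], [3], [4]].

So P = [[1, 2], [3], [4]].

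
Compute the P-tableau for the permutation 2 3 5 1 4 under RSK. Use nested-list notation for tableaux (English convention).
P = [[1, 3, 4], [2, 5]]

Insert 2: appended to row 1. P = [[2]].
Insert 3: appended to row 1. P = [[2, 3]].
Insert 5: appended to row 1. P = [[2, 3, 5]].
Insert 1: 1 bumps 2 from row 1; 2 starts row 2. P = [[1, 3, 5], [2]].
Insert 4: 4 bumps 5 from row 1; 5 appends to row 2. P = [[1, 3, 4], [2, 5]].

So P = [[1, 3, 4], [2, 5]].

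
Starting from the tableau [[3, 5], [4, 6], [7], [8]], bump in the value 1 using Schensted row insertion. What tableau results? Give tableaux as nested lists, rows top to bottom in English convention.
[[1, 5], [3, 6], [4], [7], [8]]

In row 1, 1 replaces 3 (the leftmost entry greater than 1); 3 is bumped to row 2. In row 2, 3 replaces 4 (the leftmost entry greater than 3); 4 is bumped to row 3. In row 3, 4 replaces 7 (the leftmost entry greater than 4); 7 is bumped to row 4. In row 4, 7 replaces 8 (the leftmost entry greater than 7); 8 is bumped to row 5. 8 starts a new row 5. The new tableau is [[1, 5], [3, 6], [4], [7], [8]].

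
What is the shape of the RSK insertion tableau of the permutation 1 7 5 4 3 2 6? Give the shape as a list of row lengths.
[3, 1, 1, 1, 1]

RSK row insertion gives P = [[1, 2, 6], [3], [4], [5], [7]], which has shape [3, 1, 1, 1, 1].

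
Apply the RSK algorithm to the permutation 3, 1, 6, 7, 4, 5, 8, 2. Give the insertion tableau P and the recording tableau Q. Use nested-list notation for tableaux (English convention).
Insert each entry of the permutation into P by Schensted row insertion, recording in Q the position of each new cell.

Insert 3: appended to row 1. P = [[3]].
Insert 1: 1 bumps 3 from row 1; 3 starts row 2. P = [[1], [3]].
Insert 6: appended to row 1. P = [[1, 6], [3]].
Insert 7: appended to row 1. P = [[1, 6, 7], [3]].
Insert 4: 4 bumps 6 from row 1; 6 appends to row 2. P = [[1, 4, 7], [3, 6]].
Insert 5: 5 bumps 7 from row 1; 7 appends to row 2. P = [[1, 4, 5], [3, 6, 7]].
Insert 8: appended to row 1. P = [[1, 4, 5, 8], [3, 6, 7]].
Insert 2: 2 bumps 4 from row 1; 4 bumps 6 from row 2; 6 starts row 3. P = [[1, 2, 5, 8], [3, 4, 7], [6]].

So P = [[1, 2, 5, 8], [3, 4, 7], [6]], Q = [[1, 3, 4, 7], [2, 5, 6], [8]].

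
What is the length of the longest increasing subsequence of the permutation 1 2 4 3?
3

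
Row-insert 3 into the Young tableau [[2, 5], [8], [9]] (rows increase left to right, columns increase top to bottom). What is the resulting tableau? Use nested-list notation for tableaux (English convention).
[[2, 3], [5], [8], [9]]

In row 1, 3 replaces 5 (the leftmost entry greater than 3); 5 is bumped to row 2. In row 2, 5 replaces 8 (the leftmost entry greater than 5); 8 is bumped to row 3. In row 3, 8 replaces 9 (the leftmost entry greater than 8); 9 is bumped to row 4. 9 starts a new row 4. The new tableau is [[2, 3], [5], [8], [9]].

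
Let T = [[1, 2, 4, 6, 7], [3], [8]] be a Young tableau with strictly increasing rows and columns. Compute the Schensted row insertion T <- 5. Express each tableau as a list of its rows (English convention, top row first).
In row 1, 5 replaces 6 (the leftmost entry greater than 5); 6 is bumped to row 2. 6 is appended to row 2. The new tableau is [[1, 2, 4, 5, 7], [3, 6], [8]].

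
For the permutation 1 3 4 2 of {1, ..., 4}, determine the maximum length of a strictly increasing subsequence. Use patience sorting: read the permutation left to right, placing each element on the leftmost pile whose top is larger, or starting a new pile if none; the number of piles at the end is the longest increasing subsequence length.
1: new pile. tops = [1]
3: new pile. tops = [1, 3]
4: new pile. tops = [1, 3, 4]
2: onto pile 2 (replacing 3). tops = [1, 2, 4]

3 piles, so the longest increasing subsequence has length 3.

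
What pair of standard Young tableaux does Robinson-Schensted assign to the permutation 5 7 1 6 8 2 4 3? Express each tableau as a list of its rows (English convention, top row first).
Insert each entry of the permutation into P by Schensted row insertion, recording in Q the position of each new cell.

After inserting 5: P = [[5]].
After inserting 7: P = [[5, 7]].
After inserting 1: P = [[1, 7], [5]].
After inserting 6: P = [[1, 6], [5, 7]].
After inserting 8: P = [[1, 6, 8], [5, 7]].
After inserting 2: P = [[1, 2, 8], [5, 6], [7]].
After inserting 4: P = [[1, 2, 4], [5, 6, 8], [7]].
After inserting 3: P = [[1, 2, 3], [4, 6, 8], [5], [7]].

So P = [[1, 2, 3], [4, 6, 8], [5], [7]], Q = [[1, 2, 5], [3, 4, 7], [6], [8]].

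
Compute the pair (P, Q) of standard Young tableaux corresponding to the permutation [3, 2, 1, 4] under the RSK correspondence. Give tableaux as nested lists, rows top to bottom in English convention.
Insert each entry of the permutation into P by Schensted row insertion, recording in Q the position of each new cell.

Insert 3: appended to row 1. P = [[3]].
Insert 2: 2 bumps 3 from row 1; 3 starts row 2. P = [[2], [3]].
Insert 1: 1 bumps 2 from row 1; 2 bumps 3 from row 2; 3 starts row 3. P = [[1], [2], [3]].
Insert 4: appended to row 1. P = [[1, 4], [2], [3]].

So P = [[1, 4], [2], [3]], Q = [[1, 4], [2], [3]].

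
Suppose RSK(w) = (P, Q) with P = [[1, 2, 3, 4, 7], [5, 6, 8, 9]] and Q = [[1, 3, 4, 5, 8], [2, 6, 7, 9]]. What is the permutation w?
5 1 2 6 8 3 4 9 7

Reverse the RSK construction: for i from n down to 1, find the cell of Q containing i, remove the entry at that cell from P, and reverse-bump it up through P; the value ejected from row 1 is w(i).

Step i=9: Q has 9 at row 2, column 4; remove 9 from row 2 of P and reverse-bump: 9 enters row 1 and ejects 7. So w(9) = 7. P is now [[1, 2, 3, 4, 9], [5, 6, 8]].
Step i=8: Q has 8 at row 1, column 5; remove that cell from P, ejecting 9. So w(8) = 9. P is now [[1, 2, 3, 4], [5, 6, 8]].
Step i=7: Q has 7 at row 2, column 3; remove 8 from row 2 of P and reverse-bump: 8 enters row 1 and ejects 4. So w(7) = 4. P is now [[1, 2, 3, 8], [5, 6]].
Step i=6: Q has 6 at row 2, column 2; remove 6 from row 2 of P and reverse-bump: 6 enters row 1 and ejects 3. So w(6) = 3. P is now [[1, 2, 6, 8], [5]].
Step i=5: Q has 5 at row 1, column 4; remove that cell from P, ejecting 8. So w(5) = 8. P is now [[1, 2, 6], [5]].
Step i=4: Q has 4 at row 1, column 3; remove that cell from P, ejecting 6. So w(4) = 6. P is now [[1, 2], [5]].
Step i=3: Q has 3 at row 1, column 2; remove that cell from P, ejecting 2. So w(3) = 2. P is now [[1], [5]].
Step i=2: Q has 2 at row 2, column 1; remove 5 from row 2 of P and reverse-bump: 5 enters row 1 and ejects 1. So w(2) = 1. P is now [[5]].
Step i=1: Q has 1 at row 1, column 1; remove that cell from P, ejecting 5. So w(1) = 5. P is now [].

So w = 5 1 2 6 8 3 4 9 7.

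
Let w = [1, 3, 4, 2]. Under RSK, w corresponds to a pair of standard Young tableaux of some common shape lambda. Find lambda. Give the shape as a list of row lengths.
[3, 1]

Row-insert each entry into an empty tableau.

After inserting 1: P = [[1]].
After inserting 3: P = [[1, 3]].
After inserting 4: P = [[1, 3, 4]].
After inserting 2: P = [[1, 2, 4], [3]].

The final insertion tableau P = [[1, 2, 4], [3]] has shape [3, 1].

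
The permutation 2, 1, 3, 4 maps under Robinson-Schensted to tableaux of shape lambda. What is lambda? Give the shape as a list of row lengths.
[3, 1]

Row-insert each entry into an empty tableau.

After inserting 2: P = [[2]].
After inserting 1: P = [[1], [2]].
After inserting 3: P = [[1, 3], [2]].
After inserting 4: P = [[1, 3, 4], [2]].

The final insertion tableau P = [[1, 3, 4], [2]] has shape [3, 1].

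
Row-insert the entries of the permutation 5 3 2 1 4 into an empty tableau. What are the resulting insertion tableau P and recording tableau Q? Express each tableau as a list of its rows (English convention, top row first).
Insert each entry of the permutation into P by Schensted row insertion, recording in Q the position of each new cell.

Insert 5: appended to row 1. P = [[5]], Q = [[1]].
Insert 3: 3 bumps 5 from row 1; 5 starts row 2. P = [[3], [5]], Q = [[1], [2]].
Insert 2: 2 bumps 3 from row 1; 3 bumps 5 from row 2; 5 starts row 3. P = [[2], [3], [5]], Q = [[1], [2], [3]].
Insert 1: 1 bumps 2 from row 1; 2 bumps 3 from row 2; 3 bumps 5 from row 3; 5 starts row 4. P = [[1], [2], [3], [5]], Q = [[1], [2], [3], [4]].
Insert 4: appended to row 1. P = [[1, 4], [2], [3], [5]], Q = [[1, 5], [2], [3], [4]].

So P = [[1, 4], [2], [3], [5]], Q = [[1, 5], [2], [3], [4]].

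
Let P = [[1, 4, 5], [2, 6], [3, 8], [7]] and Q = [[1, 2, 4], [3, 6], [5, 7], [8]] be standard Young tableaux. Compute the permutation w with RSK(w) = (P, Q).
Reverse the RSK construction: for i from n down to 1, find the cell of Q containing i, remove the entry at that cell from P, and reverse-bump it up through P; the value ejected from row 1 is w(i).

Step i=8: Q has 8 at row 4, column 1; remove 7 from row 4 of P and reverse-bump: 7 enters row 3 and ejects 3; 3 enters row 2 and ejects 2; 2 enters row 1 and ejects 1. So w(8) = 1. P is now [[2, 4, 5], [3, 6], [7, 8]].
Step i=7: Q has 7 at row 3, column 2; remove 8 from row 3 of P and reverse-bump: 8 enters row 2 and ejects 6; 6 enters row 1 and ejects 5. So w(7) = 5. P is now [[2, 4, 6], [3, 8], [7]].
Step i=6: Q has 6 at row 2, column 2; remove 8 from row 2 of P and reverse-bump: 8 enters row 1 and ejects 6. So w(6) = 6. P is now [[2, 4, 8], [3], [7]].
Step i=5: Q has 5 at row 3, column 1; remove 7 from row 3 of P and reverse-bump: 7 enters row 2 and ejects 3; 3 enters row 1 and ejects 2. So w(5) = 2. P is now [[3, 4, 8], [7]].
Step i=4: Q has 4 at row 1, column 3; remove that cell from P, ejecting 8. So w(4) = 8. P is now [[3, 4], [7]].
Step i=3: Q has 3 at row 2, column 1; remove 7 from row 2 of P and reverse-bump: 7 enters row 1 and ejects 4. So w(3) = 4. P is now [[3, 7]].
Step i=2: Q has 2 at row 1, column 2; remove that cell from P, ejecting 7. So w(2) = 7. P is now [[3]].
Step i=1: Q has 1 at row 1, column 1; remove that cell from P, ejecting 3. So w(1) = 3. P is now [].

So w = 3 7 4 8 2 6 5 1.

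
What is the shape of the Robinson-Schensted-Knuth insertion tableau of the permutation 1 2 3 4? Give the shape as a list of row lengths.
Row-insert each entry into an empty tableau.

After inserting 1: P = [[1]].
After inserting 2: P = [[1, 2]].
After inserting 3: P = [[1, 2, 3]].
After inserting 4: P = [[1, 2, 3, 4]].

The final insertion tableau P = [[1, 2, 3, 4]] has shape [4].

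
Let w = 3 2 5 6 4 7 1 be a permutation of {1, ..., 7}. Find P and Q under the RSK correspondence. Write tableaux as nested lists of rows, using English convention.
Insert each entry of the permutation into P by Schensted row insertion, recording in Q the position of each new cell.

Insert 3: appended to row 1. P = [[3]], Q = [[1]].
Insert 2: 2 bumps 3 from row 1; 3 starts row 2. P = [[2], [3]], Q = [[1], [2]].
Insert 5: appended to row 1. P = [[2, 5], [3]], Q = [[1, 3], [2]].
Insert 6: appended to row 1. P = [[2, 5, 6], [3]], Q = [[1, 3, 4], [2]].
Insert 4: 4 bumps 5 from row 1; 5 appends to row 2. P = [[2, 4, 6], [3, 5]], Q = [[1, 3, 4], [2, 5]].
Insert 7: appended to row 1. P = [[2, 4, 6, 7], [3, 5]], Q = [[1, 3, 4, 6], [2, 5]].
Insert 1: 1 bumps 2 from row 1; 2 bumps 3 from row 2; 3 starts row 3. P = [[1, 4, 6, 7], [2, 5], [3]], Q = [[1, 3, 4, 6], [2, 5], [7]].

So P = [[1, 4, 6, 7], [2, 5], [3]], Q = [[1, 3, 4, 6], [2, 5], [7]].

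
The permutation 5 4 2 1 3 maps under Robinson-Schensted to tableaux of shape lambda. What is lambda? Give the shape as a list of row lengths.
Row-insert each entry into an empty tableau.

After inserting 5: P = [[5]].
After inserting 4: P = [[4], [5]].
After inserting 2: P = [[2], [4], [5]].
After inserting 1: P = [[1], [2], [4], [5]].
After inserting 3: P = [[1, 3], [2], [4], [5]].

The final insertion tableau P = [[1, 3], [2], [4], [5]] has shape [2, 1, 1, 1].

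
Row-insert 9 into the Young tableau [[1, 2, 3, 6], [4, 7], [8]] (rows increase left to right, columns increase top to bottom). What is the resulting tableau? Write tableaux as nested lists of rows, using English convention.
[[1, 2, 3, 6, 9], [4, 7], [8]]

9 is larger than every entry of row 1, so it is appended to row 1. The new tableau is [[1, 2, 3, 6, 9], [4, 7], [8]].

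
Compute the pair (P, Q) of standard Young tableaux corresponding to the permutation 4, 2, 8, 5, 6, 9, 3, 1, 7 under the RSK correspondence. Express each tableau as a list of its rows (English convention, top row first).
P = [[1, 3, 6, 7], [2, 5, 9], [4], [8]], Q = [[1, 3, 5, 6], [2, 4, 9], [7], [8]]

Insert each entry of the permutation into P by Schensted row insertion, recording in Q the position of each new cell.

Insert 4: appended to row 1. P = [[4]].
Insert 2: 2 bumps 4 from row 1; 4 starts row 2. P = [[2], [4]].
Insert 8: appended to row 1. P = [[2, 8], [4]].
Insert 5: 5 bumps 8 from row 1; 8 appends to row 2. P = [[2, 5], [4, 8]].
Insert 6: appended to row 1. P = [[2, 5, 6], [4, 8]].
Insert 9: appended to row 1. P = [[2, 5, 6, 9], [4, 8]].
Insert 3: 3 bumps 5 from row 1; 5 bumps 8 from row 2; 8 starts row 3. P = [[2, 3, 6, 9], [4, 5], [8]].
Insert 1: 1 bumps 2 from row 1; 2 bumps 4 from row 2; 4 bumps 8 from row 3; 8 starts row 4. P = [[1, 3, 6, 9], [2, 5], [4], [8]].
Insert 7: 7 bumps 9 from row 1; 9 appends to row 2. P = [[1, 3, 6, 7], [2, 5, 9], [4], [8]].

So P = [[1, 3, 6, 7], [2, 5, 9], [4], [8]], Q = [[1, 3, 5, 6], [2, 4, 9], [7], [8]].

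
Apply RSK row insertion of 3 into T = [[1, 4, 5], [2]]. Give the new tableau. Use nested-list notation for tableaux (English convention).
[[1, 3, 5], [2, 4]]

In row 1, 3 replaces 4 (the leftmost entry greater than 3); 4 is bumped to row 2. 4 is appended to row 2. The new tableau is [[1, 3, 5], [2, 4]].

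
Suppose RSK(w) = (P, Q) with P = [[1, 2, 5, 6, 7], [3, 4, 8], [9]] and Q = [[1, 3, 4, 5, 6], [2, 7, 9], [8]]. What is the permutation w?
Reverse RSK: for i = n, n-1, ..., 1, locate i in Q, remove the corresponding corner cell from P, and reverse-bump its entry up through P; the value ejected from row 1 is w(i).

So w = 3 1 4 5 6 9 8 2 7.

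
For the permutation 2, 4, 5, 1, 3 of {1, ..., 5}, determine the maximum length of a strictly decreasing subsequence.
2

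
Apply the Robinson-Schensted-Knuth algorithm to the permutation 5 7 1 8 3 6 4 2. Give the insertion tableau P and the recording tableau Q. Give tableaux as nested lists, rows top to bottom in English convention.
Insert each entry of the permutation into P by Schensted row insertion, recording in Q the position of each new cell.

After inserting 5: P = [[5]].
After inserting 7: P = [[5, 7]].
After inserting 1: P = [[1, 7], [5]].
After inserting 8: P = [[1, 7, 8], [5]].
After inserting 3: P = [[1, 3, 8], [5, 7]].
After inserting 6: P = [[1, 3, 6], [5, 7, 8]].
After inserting 4: P = [[1, 3, 4], [5, 6, 8], [7]].
After inserting 2: P = [[1, 2, 4], [3, 6, 8], [5], [7]].

So P = [[1, 2, 4], [3, 6, 8], [5], [7]], Q = [[1, 2, 4], [3, 5, 6], [7], [8]].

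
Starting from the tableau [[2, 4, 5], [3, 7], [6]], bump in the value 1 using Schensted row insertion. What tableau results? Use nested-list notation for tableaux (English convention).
In row 1, 1 replaces 2 (the leftmost entry greater than 1); 2 is bumped to row 2. In row 2, 2 replaces 3 (the leftmost entry greater than 2); 3 is bumped to row 3. In row 3, 3 replaces 6 (the leftmost entry greater than 3); 6 is bumped to row 4. 6 starts a new row 4. The new tableau is [[1, 4, 5], [2, 7], [3], [6]].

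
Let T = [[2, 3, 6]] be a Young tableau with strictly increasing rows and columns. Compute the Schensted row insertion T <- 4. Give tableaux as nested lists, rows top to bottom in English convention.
[[2, 3, 4], [6]]

In row 1, 4 replaces 6 (the leftmost entry greater than 4); 6 is bumped to row 2. 6 starts a new row 2. The new tableau is [[2, 3, 4], [6]].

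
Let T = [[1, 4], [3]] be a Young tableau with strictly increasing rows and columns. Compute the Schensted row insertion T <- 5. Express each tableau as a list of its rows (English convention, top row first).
5 is larger than every entry of row 1, so it is appended to row 1. The new tableau is [[1, 4, 5], [3]].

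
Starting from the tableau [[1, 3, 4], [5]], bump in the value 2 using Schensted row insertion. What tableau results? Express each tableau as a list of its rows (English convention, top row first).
In row 1, 2 replaces 3 (the leftmost entry greater than 2); 3 is bumped to row 2. In row 2, 3 replaces 5 (the leftmost entry greater than 3); 5 is bumped to row 3. 5 starts a new row 3. The new tableau is [[1, 2, 4], [3], [5]].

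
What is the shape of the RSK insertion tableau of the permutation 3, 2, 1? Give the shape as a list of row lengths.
Row-insert each entry into an empty tableau.

After inserting 3: P = [[3]].
After inserting 2: P = [[2], [3]].
After inserting 1: P = [[1], [2], [3]].

The final insertion tableau P = [[1], [2], [3]] has shape [1, 1, 1].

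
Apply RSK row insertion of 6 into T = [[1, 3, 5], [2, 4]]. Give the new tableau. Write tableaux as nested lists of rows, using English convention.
6 is larger than every entry of row 1, so it is appended to row 1. The new tableau is [[1, 3, 5, 6], [2, 4]].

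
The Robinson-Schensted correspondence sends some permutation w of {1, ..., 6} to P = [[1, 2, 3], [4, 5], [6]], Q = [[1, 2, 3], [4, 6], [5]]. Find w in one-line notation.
Reverse the RSK construction: for i from n down to 1, find the cell of Q containing i, remove the entry at that cell from P, and reverse-bump it up through P; the value ejected from row 1 is w(i).

Step i=6: Q has 6 at row 2, column 2; remove 5 from row 2 of P and reverse-bump: 5 enters row 1 and ejects 3. So w(6) = 3. P is now [[1, 2, 5], [4], [6]].
Step i=5: Q has 5 at row 3, column 1; remove 6 from row 3 of P and reverse-bump: 6 enters row 2 and ejects 4; 4 enters row 1 and ejects 2. So w(5) = 2. P is now [[1, 4, 5], [6]].
Step i=4: Q has 4 at row 2, column 1; remove 6 from row 2 of P and reverse-bump: 6 enters row 1 and ejects 5. So w(4) = 5. P is now [[1, 4, 6]].
Step i=3: Q has 3 at row 1, column 3; remove that cell from P, ejecting 6. So w(3) = 6. P is now [[1, 4]].
Step i=2: Q has 2 at row 1, column 2; remove that cell from P, ejecting 4. So w(2) = 4. P is now [[1]].
Step i=1: Q has 1 at row 1, column 1; remove that cell from P, ejecting 1. So w(1) = 1. P is now [].

So w = 1 4 6 5 2 3.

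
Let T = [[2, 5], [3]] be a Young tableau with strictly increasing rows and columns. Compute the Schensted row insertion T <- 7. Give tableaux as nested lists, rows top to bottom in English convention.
[[2, 5, 7], [3]]

7 is larger than every entry of row 1, so it is appended to row 1. The new tableau is [[2, 5, 7], [3]].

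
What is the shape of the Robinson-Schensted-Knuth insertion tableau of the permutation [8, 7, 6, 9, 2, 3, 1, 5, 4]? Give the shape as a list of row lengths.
[3, 2, 2, 1, 1]

RSK row insertion gives P = [[1, 3, 4], [2, 5], [6, 9], [7], [8]], which has shape [3, 2, 2, 1, 1].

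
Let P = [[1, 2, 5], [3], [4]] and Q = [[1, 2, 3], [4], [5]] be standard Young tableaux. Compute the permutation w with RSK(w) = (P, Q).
1 4 5 3 2

Reverse the RSK construction: for i from n down to 1, find the cell of Q containing i, remove the entry at that cell from P, and reverse-bump it up through P; the value ejected from row 1 is w(i).

Step i=5: Q has 5 at row 3, column 1; remove 4 from row 3 of P and reverse-bump: 4 enters row 2 and ejects 3; 3 enters row 1 and ejects 2. So w(5) = 2. P is now [[1, 3, 5], [4]].
Step i=4: Q has 4 at row 2, column 1; remove 4 from row 2 of P and reverse-bump: 4 enters row 1 and ejects 3. So w(4) = 3. P is now [[1, 4, 5]].
Step i=3: Q has 3 at row 1, column 3; remove that cell from P, ejecting 5. So w(3) = 5. P is now [[1, 4]].
Step i=2: Q has 2 at row 1, column 2; remove that cell from P, ejecting 4. So w(2) = 4. P is now [[1]].
Step i=1: Q has 1 at row 1, column 1; remove that cell from P, ejecting 1. So w(1) = 1. P is now [].

So w = 1 4 5 3 2.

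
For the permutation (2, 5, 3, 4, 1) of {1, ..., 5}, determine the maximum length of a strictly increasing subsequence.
3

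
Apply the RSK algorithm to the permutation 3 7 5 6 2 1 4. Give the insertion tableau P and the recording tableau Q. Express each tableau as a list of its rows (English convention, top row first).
P = [[1, 4, 6], [2, 5], [3], [7]], Q = [[1, 2, 4], [3, 7], [5], [6]]

Insert each entry of the permutation into P by Schensted row insertion, recording in Q the position of each new cell.

Insert 3: appended to row 1. P = [[3]], Q = [[1]].
Insert 7: appended to row 1. P = [[3, 7]], Q = [[1, 2]].
Insert 5: 5 bumps 7 from row 1; 7 starts row 2. P = [[3, 5], [7]], Q = [[1, 2], [3]].
Insert 6: appended to row 1. P = [[3, 5, 6], [7]], Q = [[1, 2, 4], [3]].
Insert 2: 2 bumps 3 from row 1; 3 bumps 7 from row 2; 7 starts row 3. P = [[2, 5, 6], [3], [7]], Q = [[1, 2, 4], [3], [5]].
Insert 1: 1 bumps 2 from row 1; 2 bumps 3 from row 2; 3 bumps 7 from row 3; 7 starts row 4. P = [[1, 5, 6], [2], [3], [7]], Q = [[1, 2, 4], [3], [5], [6]].
Insert 4: 4 bumps 5 from row 1; 5 appends to row 2. P = [[1, 4, 6], [2, 5], [3], [7]], Q = [[1, 2, 4], [3, 7], [5], [6]].

So P = [[1, 4, 6], [2, 5], [3], [7]], Q = [[1, 2, 4], [3, 7], [5], [6]].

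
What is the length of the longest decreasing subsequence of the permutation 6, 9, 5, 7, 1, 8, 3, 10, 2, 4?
4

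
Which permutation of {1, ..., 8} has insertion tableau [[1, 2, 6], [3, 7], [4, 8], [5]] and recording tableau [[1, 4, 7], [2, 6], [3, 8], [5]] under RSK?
5 4 3 8 1 2 7 6

Reverse the RSK construction: for i from n down to 1, find the cell of Q containing i, remove the entry at that cell from P, and reverse-bump it up through P; the value ejected from row 1 is w(i).

Step i=8: Q has 8 at row 3, column 2; remove 8 from row 3 of P and reverse-bump: 8 enters row 2 and ejects 7; 7 enters row 1 and ejects 6. So w(8) = 6. P is now [[1, 2, 7], [3, 8], [4], [5]].
Step i=7: Q has 7 at row 1, column 3; remove that cell from P, ejecting 7. So w(7) = 7. P is now [[1, 2], [3, 8], [4], [5]].
Step i=6: Q has 6 at row 2, column 2; remove 8 from row 2 of P and reverse-bump: 8 enters row 1 and ejects 2. So w(6) = 2. P is now [[1, 8], [3], [4], [5]].
Step i=5: Q has 5 at row 4, column 1; remove 5 from row 4 of P and reverse-bump: 5 enters row 3 and ejects 4; 4 enters row 2 and ejects 3; 3 enters row 1 and ejects 1. So w(5) = 1. P is now [[3, 8], [4], [5]].
Step i=4: Q has 4 at row 1, column 2; remove that cell from P, ejecting 8. So w(4) = 8. P is now [[3], [4], [5]].
Step i=3: Q has 3 at row 3, column 1; remove 5 from row 3 of P and reverse-bump: 5 enters row 2 and ejects 4; 4 enters row 1 and ejects 3. So w(3) = 3. P is now [[4], [5]].
Step i=2: Q has 2 at row 2, column 1; remove 5 from row 2 of P and reverse-bump: 5 enters row 1 and ejects 4. So w(2) = 4. P is now [[5]].
Step i=1: Q has 1 at row 1, column 1; remove that cell from P, ejecting 5. So w(1) = 5. P is now [].

So w = 5 4 3 8 1 2 7 6.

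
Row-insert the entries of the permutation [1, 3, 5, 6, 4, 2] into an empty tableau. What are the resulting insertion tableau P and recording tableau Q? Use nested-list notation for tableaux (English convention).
Insert each entry of the permutation into P by Schensted row insertion, recording in Q the position of each new cell.

After inserting 1: P = [[1]].
After inserting 3: P = [[1, 3]].
After inserting 5: P = [[1, 3, 5]].
After inserting 6: P = [[1, 3, 5, 6]].
After inserting 4: P = [[1, 3, 4, 6], [5]].
After inserting 2: P = [[1, 2, 4, 6], [3], [5]].

So P = [[1, 2, 4, 6], [3], [5]], Q = [[1, 2, 3, 4], [5], [6]].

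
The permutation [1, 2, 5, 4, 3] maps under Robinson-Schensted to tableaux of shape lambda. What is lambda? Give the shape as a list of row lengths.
[3, 1, 1]

Row-insert each entry into an empty tableau.

After inserting 1: P = [[1]].
After inserting 2: P = [[1, 2]].
After inserting 5: P = [[1, 2, 5]].
After inserting 4: P = [[1, 2, 4], [5]].
After inserting 3: P = [[1, 2, 3], [4], [5]].

The final insertion tableau P = [[1, 2, 3], [4], [5]] has shape [3, 1, 1].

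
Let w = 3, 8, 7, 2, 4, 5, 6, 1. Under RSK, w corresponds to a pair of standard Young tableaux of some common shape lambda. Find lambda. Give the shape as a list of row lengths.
Row-insert each entry into an empty tableau.

After inserting 3: P = [[3]].
After inserting 8: P = [[3, 8]].
After inserting 7: P = [[3, 7], [8]].
After inserting 2: P = [[2, 7], [3], [8]].
After inserting 4: P = [[2, 4], [3, 7], [8]].
After inserting 5: P = [[2, 4, 5], [3, 7], [8]].
After inserting 6: P = [[2, 4, 5, 6], [3, 7], [8]].
After inserting 1: P = [[1, 4, 5, 6], [2, 7], [3], [8]].

The final insertion tableau P = [[1, 4, 5, 6], [2, 7], [3], [8]] has shape [4, 2, 1, 1].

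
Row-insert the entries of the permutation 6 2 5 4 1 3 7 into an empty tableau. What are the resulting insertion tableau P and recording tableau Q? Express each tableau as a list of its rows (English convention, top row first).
P = [[1, 3, 7], [2, 4], [5], [6]], Q = [[1, 3, 7], [2, 6], [4], [5]]

Insert each entry of the permutation into P by Schensted row insertion, recording in Q the position of each new cell.

Insert 6: appended to row 1. P = [[6]].
Insert 2: 2 bumps 6 from row 1; 6 starts row 2. P = [[2], [6]].
Insert 5: appended to row 1. P = [[2, 5], [6]].
Insert 4: 4 bumps 5 from row 1; 5 bumps 6 from row 2; 6 starts row 3. P = [[2, 4], [5], [6]].
Insert 1: 1 bumps 2 from row 1; 2 bumps 5 from row 2; 5 bumps 6 from row 3; 6 starts row 4. P = [[1, 4], [2], [5], [6]].
Insert 3: 3 bumps 4 from row 1; 4 appends to row 2. P = [[1, 3], [2, 4], [5], [6]].
Insert 7: appended to row 1. P = [[1, 3, 7], [2, 4], [5], [6]].

So P = [[1, 3, 7], [2, 4], [5], [6]], Q = [[1, 3, 7], [2, 6], [4], [5]].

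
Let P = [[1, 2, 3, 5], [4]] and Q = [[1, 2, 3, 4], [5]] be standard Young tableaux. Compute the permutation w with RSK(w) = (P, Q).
1 2 4 5 3

Reverse the RSK construction: for i from n down to 1, find the cell of Q containing i, remove the entry at that cell from P, and reverse-bump it up through P; the value ejected from row 1 is w(i).

Step i=5: Q has 5 at row 2, column 1; remove 4 from row 2 of P and reverse-bump: 4 enters row 1 and ejects 3. So w(5) = 3. P is now [[1, 2, 4, 5]].
Step i=4: Q has 4 at row 1, column 4; remove that cell from P, ejecting 5. So w(4) = 5. P is now [[1, 2, 4]].
Step i=3: Q has 3 at row 1, column 3; remove that cell from P, ejecting 4. So w(3) = 4. P is now [[1, 2]].
Step i=2: Q has 2 at row 1, column 2; remove that cell from P, ejecting 2. So w(2) = 2. P is now [[1]].
Step i=1: Q has 1 at row 1, column 1; remove that cell from P, ejecting 1. So w(1) = 1. P is now [].

So w = 1 2 4 5 3.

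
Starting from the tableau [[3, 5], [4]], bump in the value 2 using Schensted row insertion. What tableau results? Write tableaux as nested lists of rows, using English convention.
[[2, 5], [3], [4]]

In row 1, 2 replaces 3 (the leftmost entry greater than 2); 3 is bumped to row 2. In row 2, 3 replaces 4 (the leftmost entry greater than 3); 4 is bumped to row 3. 4 starts a new row 3. The new tableau is [[2, 5], [3], [4]].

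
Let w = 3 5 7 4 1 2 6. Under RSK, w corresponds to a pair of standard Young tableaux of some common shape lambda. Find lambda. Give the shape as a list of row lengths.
[3, 3, 1]

Row-insert each entry into an empty tableau.

After inserting 3: P = [[3]].
After inserting 5: P = [[3, 5]].
After inserting 7: P = [[3, 5, 7]].
After inserting 4: P = [[3, 4, 7], [5]].
After inserting 1: P = [[1, 4, 7], [3], [5]].
After inserting 2: P = [[1, 2, 7], [3, 4], [5]].
After inserting 6: P = [[1, 2, 6], [3, 4, 7], [5]].

The final insertion tableau P = [[1, 2, 6], [3, 4, 7], [5]] has shape [3, 3, 1].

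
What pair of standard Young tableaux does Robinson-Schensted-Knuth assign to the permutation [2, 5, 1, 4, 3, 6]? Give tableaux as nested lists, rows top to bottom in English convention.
P = [[1, 3, 6], [2, 4], [5]], Q = [[1, 2, 6], [3, 4], [5]]

Insert each entry of the permutation into P by Schensted row insertion, recording in Q the position of each new cell.

Insert 2: appended to row 1. P = [[2]].
Insert 5: appended to row 1. P = [[2, 5]].
Insert 1: 1 bumps 2 from row 1; 2 starts row 2. P = [[1, 5], [2]].
Insert 4: 4 bumps 5 from row 1; 5 appends to row 2. P = [[1, 4], [2, 5]].
Insert 3: 3 bumps 4 from row 1; 4 bumps 5 from row 2; 5 starts row 3. P = [[1, 3], [2, 4], [5]].
Insert 6: appended to row 1. P = [[1, 3, 6], [2, 4], [5]].

So P = [[1, 3, 6], [2, 4], [5]], Q = [[1, 2, 6], [3, 4], [5]].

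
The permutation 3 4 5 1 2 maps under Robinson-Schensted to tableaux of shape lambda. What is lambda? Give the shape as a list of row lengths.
Row-insert each entry into an empty tableau.

After inserting 3: P = [[3]].
After inserting 4: P = [[3, 4]].
After inserting 5: P = [[3, 4, 5]].
After inserting 1: P = [[1, 4, 5], [3]].
After inserting 2: P = [[1, 2, 5], [3, 4]].

The final insertion tableau P = [[1, 2, 5], [3, 4]] has shape [3, 2].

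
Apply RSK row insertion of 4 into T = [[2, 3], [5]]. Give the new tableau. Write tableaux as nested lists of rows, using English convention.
4 is larger than every entry of row 1, so it is appended to row 1. The new tableau is [[2, 3, 4], [5]].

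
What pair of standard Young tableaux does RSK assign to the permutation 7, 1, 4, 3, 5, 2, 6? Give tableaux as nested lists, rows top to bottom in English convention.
P = [[1, 2, 5, 6], [3], [4], [7]], Q = [[1, 3, 5, 7], [2], [4], [6]]

Insert each entry of the permutation into P by Schensted row insertion, recording in Q the position of each new cell.

After inserting 7: P = [[7]].
After inserting 1: P = [[1], [7]].
After inserting 4: P = [[1, 4], [7]].
After inserting 3: P = [[1, 3], [4], [7]].
After inserting 5: P = [[1, 3, 5], [4], [7]].
After inserting 2: P = [[1, 2, 5], [3], [4], [7]].
After inserting 6: P = [[1, 2, 5, 6], [3], [4], [7]].

So P = [[1, 2, 5, 6], [3], [4], [7]], Q = [[1, 3, 5, 7], [2], [4], [6]].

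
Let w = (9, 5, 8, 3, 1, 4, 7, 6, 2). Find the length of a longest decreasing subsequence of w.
5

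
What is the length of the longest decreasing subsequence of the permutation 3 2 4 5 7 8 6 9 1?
3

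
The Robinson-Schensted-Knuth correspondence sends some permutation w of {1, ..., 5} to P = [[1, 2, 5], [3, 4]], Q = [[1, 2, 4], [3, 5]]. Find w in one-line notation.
Reverse the RSK construction: for i from n down to 1, find the cell of Q containing i, remove the entry at that cell from P, and reverse-bump it up through P; the value ejected from row 1 is w(i).

Step i=5: Q has 5 at row 2, column 2; remove 4 from row 2 of P and reverse-bump: 4 enters row 1 and ejects 2. So w(5) = 2. P is now [[1, 4, 5], [3]].
Step i=4: Q has 4 at row 1, column 3; remove that cell from P, ejecting 5. So w(4) = 5. P is now [[1, 4], [3]].
Step i=3: Q has 3 at row 2, column 1; remove 3 from row 2 of P and reverse-bump: 3 enters row 1 and ejects 1. So w(3) = 1. P is now [[3, 4]].
Step i=2: Q has 2 at row 1, column 2; remove that cell from P, ejecting 4. So w(2) = 4. P is now [[3]].
Step i=1: Q has 1 at row 1, column 1; remove that cell from P, ejecting 3. So w(1) = 3. P is now [].

So w = 3 4 1 5 2.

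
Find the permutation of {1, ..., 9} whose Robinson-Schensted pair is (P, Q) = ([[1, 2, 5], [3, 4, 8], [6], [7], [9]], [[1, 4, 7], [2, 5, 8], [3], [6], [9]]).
Reverse the RSK construction: for i from n down to 1, find the cell of Q containing i, remove the entry at that cell from P, and reverse-bump it up through P; the value ejected from row 1 is w(i).

Step i=9: Q has 9 at row 5, column 1; remove 9 from row 5 of P and reverse-bump: 9 enters row 4 and ejects 7; 7 enters row 3 and ejects 6; 6 enters row 2 and ejects 4; 4 enters row 1 and ejects 2. So w(9) = 2. P is now [[1, 4, 5], [3, 6, 8], [7], [9]].
Step i=8: Q has 8 at row 2, column 3; remove 8 from row 2 of P and reverse-bump: 8 enters row 1 and ejects 5. So w(8) = 5. P is now [[1, 4, 8], [3, 6], [7], [9]].
Step i=7: Q has 7 at row 1, column 3; remove that cell from P, ejecting 8. So w(7) = 8. P is now [[1, 4], [3, 6], [7], [9]].
Step i=6: Q has 6 at row 4, column 1; remove 9 from row 4 of P and reverse-bump: 9 enters row 3 and ejects 7; 7 enters row 2 and ejects 6; 6 enters row 1 and ejects 4. So w(6) = 4. P is now [[1, 6], [3, 7], [9]].
Step i=5: Q has 5 at row 2, column 2; remove 7 from row 2 of P and reverse-bump: 7 enters row 1 and ejects 6. So w(5) = 6. P is now [[1, 7], [3], [9]].
Step i=4: Q has 4 at row 1, column 2; remove that cell from P, ejecting 7. So w(4) = 7. P is now [[1], [3], [9]].
Step i=3: Q has 3 at row 3, column 1; remove 9 from row 3 of P and reverse-bump: 9 enters row 2 and ejects 3; 3 enters row 1 and ejects 1. So w(3) = 1. P is now [[3], [9]].
Step i=2: Q has 2 at row 2, column 1; remove 9 from row 2 of P and reverse-bump: 9 enters row 1 and ejects 3. So w(2) = 3. P is now [[9]].
Step i=1: Q has 1 at row 1, column 1; remove that cell from P, ejecting 9. So w(1) = 9. P is now [].

So w = 9 3 1 7 6 4 8 5 2.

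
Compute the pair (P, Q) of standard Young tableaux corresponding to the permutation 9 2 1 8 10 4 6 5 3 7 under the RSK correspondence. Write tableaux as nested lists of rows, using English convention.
P = [[1, 3, 5, 7], [2, 4, 10], [6], [8], [9]], Q = [[1, 4, 5, 10], [2, 6, 7], [3], [8], [9]]

Insert each entry of the permutation into P by Schensted row insertion, recording in Q the position of each new cell.

Insert 9: appended to row 1. P = [[9]].
Insert 2: 2 bumps 9 from row 1; 9 starts row 2. P = [[2], [9]].
Insert 1: 1 bumps 2 from row 1; 2 bumps 9 from row 2; 9 starts row 3. P = [[1], [2], [9]].
Insert 8: appended to row 1. P = [[1, 8], [2], [9]].
Insert 10: appended to row 1. P = [[1, 8, 10], [2], [9]].
Insert 4: 4 bumps 8 from row 1; 8 appends to row 2. P = [[1, 4, 10], [2, 8], [9]].
Insert 6: 6 bumps 10 from row 1; 10 appends to row 2. P = [[1, 4, 6], [2, 8, 10], [9]].
Insert 5: 5 bumps 6 from row 1; 6 bumps 8 from row 2; 8 bumps 9 from row 3; 9 starts row 4. P = [[1, 4, 5], [2, 6, 10], [8], [9]].
Insert 3: 3 bumps 4 from row 1; 4 bumps 6 from row 2; 6 bumps 8 from row 3; 8 bumps 9 from row 4; 9 starts row 5. P = [[1, 3, 5], [2, 4, 10], [6], [8], [9]].
Insert 7: appended to row 1. P = [[1, 3, 5, 7], [2, 4, 10], [6], [8], [9]].

So P = [[1, 3, 5, 7], [2, 4, 10], [6], [8], [9]], Q = [[1, 4, 5, 10], [2, 6, 7], [3], [8], [9]].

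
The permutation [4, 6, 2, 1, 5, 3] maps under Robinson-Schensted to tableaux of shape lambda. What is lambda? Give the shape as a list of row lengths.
Row-insert each entry into an empty tableau.

After inserting 4: P = [[4]].
After inserting 6: P = [[4, 6]].
After inserting 2: P = [[2, 6], [4]].
After inserting 1: P = [[1, 6], [2], [4]].
After inserting 5: P = [[1, 5], [2, 6], [4]].
After inserting 3: P = [[1, 3], [2, 5], [4, 6]].

The final insertion tableau P = [[1, 3], [2, 5], [4, 6]] has shape [2, 2, 2].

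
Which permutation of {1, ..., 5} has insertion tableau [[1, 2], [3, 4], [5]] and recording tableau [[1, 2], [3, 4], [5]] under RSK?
Reverse the RSK construction: for i from n down to 1, find the cell of Q containing i, remove the entry at that cell from P, and reverse-bump it up through P; the value ejected from row 1 is w(i).

Step i=5: Q has 5 at row 3, column 1; remove 5 from row 3 of P and reverse-bump: 5 enters row 2 and ejects 4; 4 enters row 1 and ejects 2. So w(5) = 2. P is now [[1, 4], [3, 5]].
Step i=4: Q has 4 at row 2, column 2; remove 5 from row 2 of P and reverse-bump: 5 enters row 1 and ejects 4. So w(4) = 4. P is now [[1, 5], [3]].
Step i=3: Q has 3 at row 2, column 1; remove 3 from row 2 of P and reverse-bump: 3 enters row 1 and ejects 1. So w(3) = 1. P is now [[3, 5]].
Step i=2: Q has 2 at row 1, column 2; remove that cell from P, ejecting 5. So w(2) = 5. P is now [[3]].
Step i=1: Q has 1 at row 1, column 1; remove that cell from P, ejecting 3. So w(1) = 3. P is now [].

So w = 3 5 1 4 2.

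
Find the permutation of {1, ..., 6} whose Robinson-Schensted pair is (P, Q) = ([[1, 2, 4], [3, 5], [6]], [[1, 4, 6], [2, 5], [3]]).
Reverse the RSK construction: for i from n down to 1, find the cell of Q containing i, remove the entry at that cell from P, and reverse-bump it up through P; the value ejected from row 1 is w(i).

Step i=6: Q has 6 at row 1, column 3; remove that cell from P, ejecting 4. So w(6) = 4. P is now [[1, 2], [3, 5], [6]].
Step i=5: Q has 5 at row 2, column 2; remove 5 from row 2 of P and reverse-bump: 5 enters row 1 and ejects 2. So w(5) = 2. P is now [[1, 5], [3], [6]].
Step i=4: Q has 4 at row 1, column 2; remove that cell from P, ejecting 5. So w(4) = 5. P is now [[1], [3], [6]].
Step i=3: Q has 3 at row 3, column 1; remove 6 from row 3 of P and reverse-bump: 6 enters row 2 and ejects 3; 3 enters row 1 and ejects 1. So w(3) = 1. P is now [[3], [6]].
Step i=2: Q has 2 at row 2, column 1; remove 6 from row 2 of P and reverse-bump: 6 enters row 1 and ejects 3. So w(2) = 3. P is now [[6]].
Step i=1: Q has 1 at row 1, column 1; remove that cell from P, ejecting 6. So w(1) = 6. P is now [].

So w = 6 3 1 5 2 4.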